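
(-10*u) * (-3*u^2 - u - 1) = 30*u^3 + 10*u^2 + 10*u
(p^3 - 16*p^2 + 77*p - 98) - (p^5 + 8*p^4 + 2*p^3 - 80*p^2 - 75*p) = -p^5 - 8*p^4 - p^3 + 64*p^2 + 152*p - 98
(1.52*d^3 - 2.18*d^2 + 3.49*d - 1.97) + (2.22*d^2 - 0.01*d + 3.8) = 1.52*d^3 + 0.04*d^2 + 3.48*d + 1.83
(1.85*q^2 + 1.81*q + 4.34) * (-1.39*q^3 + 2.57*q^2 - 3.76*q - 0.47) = -2.5715*q^5 + 2.2386*q^4 - 8.3369*q^3 + 3.4787*q^2 - 17.1691*q - 2.0398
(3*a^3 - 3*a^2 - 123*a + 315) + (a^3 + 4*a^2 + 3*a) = 4*a^3 + a^2 - 120*a + 315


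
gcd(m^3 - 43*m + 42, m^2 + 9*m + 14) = m + 7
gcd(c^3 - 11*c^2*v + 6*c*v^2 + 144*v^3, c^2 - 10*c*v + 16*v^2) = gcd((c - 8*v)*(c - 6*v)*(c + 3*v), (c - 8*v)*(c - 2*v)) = -c + 8*v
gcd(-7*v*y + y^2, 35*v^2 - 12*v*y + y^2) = -7*v + y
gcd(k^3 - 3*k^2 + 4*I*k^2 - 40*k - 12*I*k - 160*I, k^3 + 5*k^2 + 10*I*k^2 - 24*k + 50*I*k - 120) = k^2 + k*(5 + 4*I) + 20*I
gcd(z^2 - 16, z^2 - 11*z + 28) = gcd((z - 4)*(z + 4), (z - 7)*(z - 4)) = z - 4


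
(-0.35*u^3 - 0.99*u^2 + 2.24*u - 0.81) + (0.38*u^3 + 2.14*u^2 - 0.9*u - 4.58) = 0.03*u^3 + 1.15*u^2 + 1.34*u - 5.39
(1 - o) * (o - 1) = -o^2 + 2*o - 1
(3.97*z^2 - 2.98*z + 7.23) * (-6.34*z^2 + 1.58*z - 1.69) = -25.1698*z^4 + 25.1658*z^3 - 57.2559*z^2 + 16.4596*z - 12.2187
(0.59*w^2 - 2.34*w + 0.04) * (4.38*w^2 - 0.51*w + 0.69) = 2.5842*w^4 - 10.5501*w^3 + 1.7757*w^2 - 1.635*w + 0.0276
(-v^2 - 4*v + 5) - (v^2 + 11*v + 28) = -2*v^2 - 15*v - 23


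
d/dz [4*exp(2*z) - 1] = 8*exp(2*z)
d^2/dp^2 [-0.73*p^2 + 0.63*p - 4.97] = -1.46000000000000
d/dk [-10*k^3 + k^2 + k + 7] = -30*k^2 + 2*k + 1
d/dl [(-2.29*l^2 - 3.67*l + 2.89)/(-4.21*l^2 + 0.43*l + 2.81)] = (-16.4354*l^2 + 11.464*l - 11.5554)/(17.7241*l^4 - 3.6206*l^3 - 23.4753*l^2 + 2.4166*l + 7.8961)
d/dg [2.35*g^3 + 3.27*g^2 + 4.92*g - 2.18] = 7.05*g^2 + 6.54*g + 4.92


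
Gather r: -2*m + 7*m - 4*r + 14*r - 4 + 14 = 5*m + 10*r + 10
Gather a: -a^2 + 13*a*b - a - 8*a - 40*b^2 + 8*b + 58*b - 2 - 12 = -a^2 + a*(13*b - 9) - 40*b^2 + 66*b - 14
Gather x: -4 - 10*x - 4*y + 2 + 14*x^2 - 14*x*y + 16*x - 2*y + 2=14*x^2 + x*(6 - 14*y) - 6*y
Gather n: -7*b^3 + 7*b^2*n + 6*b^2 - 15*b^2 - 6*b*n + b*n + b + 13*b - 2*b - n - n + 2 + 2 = -7*b^3 - 9*b^2 + 12*b + n*(7*b^2 - 5*b - 2) + 4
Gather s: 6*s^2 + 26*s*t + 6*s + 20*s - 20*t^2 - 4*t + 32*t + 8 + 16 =6*s^2 + s*(26*t + 26) - 20*t^2 + 28*t + 24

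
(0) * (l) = 0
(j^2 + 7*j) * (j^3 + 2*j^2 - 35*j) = j^5 + 9*j^4 - 21*j^3 - 245*j^2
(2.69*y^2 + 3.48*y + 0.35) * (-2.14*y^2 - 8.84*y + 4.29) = -5.7566*y^4 - 31.2268*y^3 - 19.9721*y^2 + 11.8352*y + 1.5015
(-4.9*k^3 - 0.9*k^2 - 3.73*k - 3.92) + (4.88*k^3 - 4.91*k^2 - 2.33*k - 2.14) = -0.0200000000000005*k^3 - 5.81*k^2 - 6.06*k - 6.06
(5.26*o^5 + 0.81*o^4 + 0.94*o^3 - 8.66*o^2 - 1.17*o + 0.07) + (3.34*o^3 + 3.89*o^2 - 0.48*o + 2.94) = 5.26*o^5 + 0.81*o^4 + 4.28*o^3 - 4.77*o^2 - 1.65*o + 3.01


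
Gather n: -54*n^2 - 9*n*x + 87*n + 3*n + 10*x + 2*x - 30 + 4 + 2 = -54*n^2 + n*(90 - 9*x) + 12*x - 24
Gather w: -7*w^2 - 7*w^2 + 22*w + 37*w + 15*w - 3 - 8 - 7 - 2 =-14*w^2 + 74*w - 20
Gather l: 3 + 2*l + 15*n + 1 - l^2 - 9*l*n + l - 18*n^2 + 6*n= -l^2 + l*(3 - 9*n) - 18*n^2 + 21*n + 4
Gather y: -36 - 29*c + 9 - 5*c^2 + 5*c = -5*c^2 - 24*c - 27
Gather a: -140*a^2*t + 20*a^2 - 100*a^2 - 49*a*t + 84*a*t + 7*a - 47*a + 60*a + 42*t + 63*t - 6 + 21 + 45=a^2*(-140*t - 80) + a*(35*t + 20) + 105*t + 60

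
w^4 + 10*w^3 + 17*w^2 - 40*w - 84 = (w - 2)*(w + 2)*(w + 3)*(w + 7)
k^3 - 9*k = k*(k - 3)*(k + 3)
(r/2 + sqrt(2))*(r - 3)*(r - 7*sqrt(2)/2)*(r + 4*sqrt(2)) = r^4/2 - 3*r^3/2 + 5*sqrt(2)*r^3/4 - 13*r^2 - 15*sqrt(2)*r^2/4 - 28*sqrt(2)*r + 39*r + 84*sqrt(2)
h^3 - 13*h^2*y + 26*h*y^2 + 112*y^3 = (h - 8*y)*(h - 7*y)*(h + 2*y)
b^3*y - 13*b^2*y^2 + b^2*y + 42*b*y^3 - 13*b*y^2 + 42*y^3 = (b - 7*y)*(b - 6*y)*(b*y + y)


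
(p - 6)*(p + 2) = p^2 - 4*p - 12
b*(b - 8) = b^2 - 8*b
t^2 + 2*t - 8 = (t - 2)*(t + 4)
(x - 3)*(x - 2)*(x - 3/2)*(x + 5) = x^4 - 3*x^3/2 - 19*x^2 + 117*x/2 - 45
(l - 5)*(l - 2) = l^2 - 7*l + 10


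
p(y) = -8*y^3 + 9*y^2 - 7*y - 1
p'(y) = -24*y^2 + 18*y - 7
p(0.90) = -5.84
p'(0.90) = -10.24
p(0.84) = -5.27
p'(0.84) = -8.81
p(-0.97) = 21.56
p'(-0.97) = -47.04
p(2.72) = -114.44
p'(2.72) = -135.60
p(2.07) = -47.88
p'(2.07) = -72.58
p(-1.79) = 86.25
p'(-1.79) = -116.12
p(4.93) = -775.35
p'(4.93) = -501.58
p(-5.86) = 1958.92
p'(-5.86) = -936.63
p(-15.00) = 29129.00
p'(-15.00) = -5677.00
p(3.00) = -157.00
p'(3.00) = -169.00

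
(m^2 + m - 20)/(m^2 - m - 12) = (m + 5)/(m + 3)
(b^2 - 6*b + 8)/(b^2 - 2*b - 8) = (b - 2)/(b + 2)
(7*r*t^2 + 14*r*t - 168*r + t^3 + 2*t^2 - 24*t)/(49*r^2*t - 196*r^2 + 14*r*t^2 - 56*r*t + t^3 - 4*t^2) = (t + 6)/(7*r + t)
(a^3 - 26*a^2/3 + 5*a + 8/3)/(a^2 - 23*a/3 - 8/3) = a - 1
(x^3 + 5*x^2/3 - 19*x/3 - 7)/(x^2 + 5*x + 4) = (x^2 + 2*x/3 - 7)/(x + 4)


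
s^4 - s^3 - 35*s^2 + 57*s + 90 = (s - 5)*(s - 3)*(s + 1)*(s + 6)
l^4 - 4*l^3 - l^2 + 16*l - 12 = (l - 3)*(l - 2)*(l - 1)*(l + 2)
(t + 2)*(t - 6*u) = t^2 - 6*t*u + 2*t - 12*u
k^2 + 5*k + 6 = (k + 2)*(k + 3)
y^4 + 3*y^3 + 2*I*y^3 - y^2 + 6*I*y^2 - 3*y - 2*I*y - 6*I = (y - 1)*(y + 1)*(y + 3)*(y + 2*I)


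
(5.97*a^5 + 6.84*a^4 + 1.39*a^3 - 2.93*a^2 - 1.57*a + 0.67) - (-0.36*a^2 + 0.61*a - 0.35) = 5.97*a^5 + 6.84*a^4 + 1.39*a^3 - 2.57*a^2 - 2.18*a + 1.02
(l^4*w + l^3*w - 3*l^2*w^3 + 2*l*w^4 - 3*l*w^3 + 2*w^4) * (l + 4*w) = l^5*w + 4*l^4*w^2 + l^4*w - 3*l^3*w^3 + 4*l^3*w^2 - 10*l^2*w^4 - 3*l^2*w^3 + 8*l*w^5 - 10*l*w^4 + 8*w^5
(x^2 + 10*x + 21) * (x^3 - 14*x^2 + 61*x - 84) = x^5 - 4*x^4 - 58*x^3 + 232*x^2 + 441*x - 1764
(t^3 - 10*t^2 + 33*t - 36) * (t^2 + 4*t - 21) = t^5 - 6*t^4 - 28*t^3 + 306*t^2 - 837*t + 756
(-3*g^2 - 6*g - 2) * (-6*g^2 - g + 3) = 18*g^4 + 39*g^3 + 9*g^2 - 16*g - 6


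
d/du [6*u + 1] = 6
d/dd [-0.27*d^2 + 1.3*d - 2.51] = 1.3 - 0.54*d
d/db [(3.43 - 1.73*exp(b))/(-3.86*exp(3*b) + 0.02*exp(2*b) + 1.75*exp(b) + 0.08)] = (-13.3556*exp(3*b) + 39.754*exp(2*b) - 0.1372*exp(b) - 6.1409)*exp(b)/(14.8996*exp(6*b) - 0.1544*exp(5*b) - 13.5096*exp(4*b) - 0.5476*exp(3*b) + 3.0657*exp(2*b) + 0.28*exp(b) + 0.0064)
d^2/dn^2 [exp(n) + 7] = exp(n)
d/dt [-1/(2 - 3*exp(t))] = -3*exp(t)/(3*exp(t) - 2)^2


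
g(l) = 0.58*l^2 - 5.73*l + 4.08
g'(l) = 1.16*l - 5.73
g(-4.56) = 42.27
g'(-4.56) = -11.02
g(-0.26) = 5.61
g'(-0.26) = -6.03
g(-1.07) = 10.88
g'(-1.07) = -6.97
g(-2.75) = 24.22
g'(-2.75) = -8.92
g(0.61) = 0.80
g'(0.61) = -5.02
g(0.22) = 2.85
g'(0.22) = -5.47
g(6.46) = -8.73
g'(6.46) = 1.76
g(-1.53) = 14.20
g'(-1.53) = -7.50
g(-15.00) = 220.53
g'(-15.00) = -23.13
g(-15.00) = 220.53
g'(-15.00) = -23.13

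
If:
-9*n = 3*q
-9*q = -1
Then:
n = -1/27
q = 1/9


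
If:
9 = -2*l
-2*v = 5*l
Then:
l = -9/2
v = 45/4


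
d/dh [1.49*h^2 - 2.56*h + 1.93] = 2.98*h - 2.56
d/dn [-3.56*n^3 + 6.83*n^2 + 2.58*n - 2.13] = -10.68*n^2 + 13.66*n + 2.58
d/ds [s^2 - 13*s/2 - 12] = 2*s - 13/2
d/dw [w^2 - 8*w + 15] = 2*w - 8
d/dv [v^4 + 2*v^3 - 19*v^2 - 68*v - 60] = 4*v^3 + 6*v^2 - 38*v - 68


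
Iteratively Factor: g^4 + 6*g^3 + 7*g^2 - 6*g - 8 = (g + 2)*(g^3 + 4*g^2 - g - 4) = (g + 2)*(g + 4)*(g^2 - 1) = (g + 1)*(g + 2)*(g + 4)*(g - 1)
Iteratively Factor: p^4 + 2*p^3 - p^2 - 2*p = (p - 1)*(p^3 + 3*p^2 + 2*p) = (p - 1)*(p + 1)*(p^2 + 2*p) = (p - 1)*(p + 1)*(p + 2)*(p)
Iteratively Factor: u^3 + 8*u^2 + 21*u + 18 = (u + 2)*(u^2 + 6*u + 9) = (u + 2)*(u + 3)*(u + 3)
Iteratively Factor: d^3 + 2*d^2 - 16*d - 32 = (d + 4)*(d^2 - 2*d - 8) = (d + 2)*(d + 4)*(d - 4)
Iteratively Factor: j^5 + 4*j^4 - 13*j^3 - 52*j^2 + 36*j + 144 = (j - 2)*(j^4 + 6*j^3 - j^2 - 54*j - 72) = (j - 2)*(j + 4)*(j^3 + 2*j^2 - 9*j - 18) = (j - 2)*(j + 2)*(j + 4)*(j^2 - 9) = (j - 2)*(j + 2)*(j + 3)*(j + 4)*(j - 3)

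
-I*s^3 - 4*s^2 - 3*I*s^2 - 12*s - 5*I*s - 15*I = (s + 3)*(s - 5*I)*(-I*s + 1)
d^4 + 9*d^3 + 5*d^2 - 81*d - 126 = (d - 3)*(d + 2)*(d + 3)*(d + 7)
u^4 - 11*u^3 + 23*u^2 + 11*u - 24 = (u - 8)*(u - 3)*(u - 1)*(u + 1)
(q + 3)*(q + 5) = q^2 + 8*q + 15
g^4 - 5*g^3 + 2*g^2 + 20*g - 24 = (g - 3)*(g - 2)^2*(g + 2)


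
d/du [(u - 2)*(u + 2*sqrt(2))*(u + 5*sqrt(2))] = 3*u^2 - 4*u + 14*sqrt(2)*u - 14*sqrt(2) + 20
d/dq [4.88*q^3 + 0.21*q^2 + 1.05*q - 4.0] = 14.64*q^2 + 0.42*q + 1.05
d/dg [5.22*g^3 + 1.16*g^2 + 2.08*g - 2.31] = 15.66*g^2 + 2.32*g + 2.08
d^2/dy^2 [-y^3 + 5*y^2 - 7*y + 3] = 10 - 6*y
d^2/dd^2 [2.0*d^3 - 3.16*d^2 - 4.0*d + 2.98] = 12.0*d - 6.32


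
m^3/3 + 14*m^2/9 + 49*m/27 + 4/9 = (m/3 + 1)*(m + 1/3)*(m + 4/3)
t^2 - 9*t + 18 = (t - 6)*(t - 3)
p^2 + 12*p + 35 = (p + 5)*(p + 7)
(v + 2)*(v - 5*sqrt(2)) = v^2 - 5*sqrt(2)*v + 2*v - 10*sqrt(2)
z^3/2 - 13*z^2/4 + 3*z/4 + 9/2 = (z/2 + 1/2)*(z - 6)*(z - 3/2)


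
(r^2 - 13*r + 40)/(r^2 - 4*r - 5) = (r - 8)/(r + 1)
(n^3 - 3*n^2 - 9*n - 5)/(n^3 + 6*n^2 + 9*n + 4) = (n - 5)/(n + 4)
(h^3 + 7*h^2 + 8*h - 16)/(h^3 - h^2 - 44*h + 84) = (h^3 + 7*h^2 + 8*h - 16)/(h^3 - h^2 - 44*h + 84)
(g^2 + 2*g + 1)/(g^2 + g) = (g + 1)/g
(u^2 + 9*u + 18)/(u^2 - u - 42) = (u + 3)/(u - 7)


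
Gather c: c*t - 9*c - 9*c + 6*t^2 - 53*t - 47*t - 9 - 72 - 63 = c*(t - 18) + 6*t^2 - 100*t - 144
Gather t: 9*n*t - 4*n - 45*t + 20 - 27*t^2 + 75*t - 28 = -4*n - 27*t^2 + t*(9*n + 30) - 8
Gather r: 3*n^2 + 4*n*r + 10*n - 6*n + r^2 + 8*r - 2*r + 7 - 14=3*n^2 + 4*n + r^2 + r*(4*n + 6) - 7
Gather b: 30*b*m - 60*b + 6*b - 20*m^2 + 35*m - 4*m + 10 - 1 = b*(30*m - 54) - 20*m^2 + 31*m + 9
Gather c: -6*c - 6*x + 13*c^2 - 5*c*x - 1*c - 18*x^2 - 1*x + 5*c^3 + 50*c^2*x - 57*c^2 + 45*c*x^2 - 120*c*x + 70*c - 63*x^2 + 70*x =5*c^3 + c^2*(50*x - 44) + c*(45*x^2 - 125*x + 63) - 81*x^2 + 63*x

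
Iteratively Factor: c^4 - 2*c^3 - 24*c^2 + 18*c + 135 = (c + 3)*(c^3 - 5*c^2 - 9*c + 45) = (c - 3)*(c + 3)*(c^2 - 2*c - 15) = (c - 5)*(c - 3)*(c + 3)*(c + 3)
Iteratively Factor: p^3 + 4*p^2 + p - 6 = (p + 2)*(p^2 + 2*p - 3) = (p + 2)*(p + 3)*(p - 1)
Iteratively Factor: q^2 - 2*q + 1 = (q - 1)*(q - 1)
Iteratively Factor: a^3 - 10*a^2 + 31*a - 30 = (a - 2)*(a^2 - 8*a + 15) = (a - 5)*(a - 2)*(a - 3)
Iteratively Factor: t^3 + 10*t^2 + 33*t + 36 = (t + 3)*(t^2 + 7*t + 12) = (t + 3)*(t + 4)*(t + 3)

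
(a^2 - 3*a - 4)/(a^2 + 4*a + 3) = (a - 4)/(a + 3)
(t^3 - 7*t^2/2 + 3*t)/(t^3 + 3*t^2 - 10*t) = (t - 3/2)/(t + 5)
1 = 1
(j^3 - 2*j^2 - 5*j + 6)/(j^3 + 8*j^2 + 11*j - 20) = (j^2 - j - 6)/(j^2 + 9*j + 20)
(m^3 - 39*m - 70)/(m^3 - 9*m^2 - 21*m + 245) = (m + 2)/(m - 7)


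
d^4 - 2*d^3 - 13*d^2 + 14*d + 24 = (d - 4)*(d - 2)*(d + 1)*(d + 3)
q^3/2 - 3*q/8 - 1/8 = (q/2 + 1/4)*(q - 1)*(q + 1/2)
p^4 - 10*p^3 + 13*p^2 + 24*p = p*(p - 8)*(p - 3)*(p + 1)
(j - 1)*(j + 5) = j^2 + 4*j - 5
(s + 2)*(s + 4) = s^2 + 6*s + 8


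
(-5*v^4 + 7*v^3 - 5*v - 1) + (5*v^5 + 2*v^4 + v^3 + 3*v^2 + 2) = 5*v^5 - 3*v^4 + 8*v^3 + 3*v^2 - 5*v + 1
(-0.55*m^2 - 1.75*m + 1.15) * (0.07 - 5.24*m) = 2.882*m^3 + 9.1315*m^2 - 6.1485*m + 0.0805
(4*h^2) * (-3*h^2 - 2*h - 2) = -12*h^4 - 8*h^3 - 8*h^2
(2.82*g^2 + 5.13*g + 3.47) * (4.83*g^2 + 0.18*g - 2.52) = 13.6206*g^4 + 25.2855*g^3 + 10.5771*g^2 - 12.303*g - 8.7444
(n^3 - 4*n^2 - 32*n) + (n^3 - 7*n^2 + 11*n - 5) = 2*n^3 - 11*n^2 - 21*n - 5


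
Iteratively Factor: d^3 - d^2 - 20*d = (d + 4)*(d^2 - 5*d) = (d - 5)*(d + 4)*(d)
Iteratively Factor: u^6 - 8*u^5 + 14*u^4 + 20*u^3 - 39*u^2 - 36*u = (u + 1)*(u^5 - 9*u^4 + 23*u^3 - 3*u^2 - 36*u) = (u + 1)^2*(u^4 - 10*u^3 + 33*u^2 - 36*u) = u*(u + 1)^2*(u^3 - 10*u^2 + 33*u - 36) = u*(u - 3)*(u + 1)^2*(u^2 - 7*u + 12) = u*(u - 3)^2*(u + 1)^2*(u - 4)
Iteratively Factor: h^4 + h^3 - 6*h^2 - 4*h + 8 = (h + 2)*(h^3 - h^2 - 4*h + 4) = (h - 2)*(h + 2)*(h^2 + h - 2) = (h - 2)*(h - 1)*(h + 2)*(h + 2)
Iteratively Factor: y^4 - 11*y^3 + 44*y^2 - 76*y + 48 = (y - 2)*(y^3 - 9*y^2 + 26*y - 24) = (y - 3)*(y - 2)*(y^2 - 6*y + 8) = (y - 4)*(y - 3)*(y - 2)*(y - 2)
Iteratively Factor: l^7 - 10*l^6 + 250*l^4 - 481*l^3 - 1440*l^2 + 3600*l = (l + 4)*(l^6 - 14*l^5 + 56*l^4 + 26*l^3 - 585*l^2 + 900*l) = (l - 4)*(l + 4)*(l^5 - 10*l^4 + 16*l^3 + 90*l^2 - 225*l) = (l - 4)*(l - 3)*(l + 4)*(l^4 - 7*l^3 - 5*l^2 + 75*l) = (l - 5)*(l - 4)*(l - 3)*(l + 4)*(l^3 - 2*l^2 - 15*l) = (l - 5)^2*(l - 4)*(l - 3)*(l + 4)*(l^2 + 3*l) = l*(l - 5)^2*(l - 4)*(l - 3)*(l + 4)*(l + 3)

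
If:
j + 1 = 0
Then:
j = -1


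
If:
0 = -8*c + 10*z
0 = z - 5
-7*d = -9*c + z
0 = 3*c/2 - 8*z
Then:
No Solution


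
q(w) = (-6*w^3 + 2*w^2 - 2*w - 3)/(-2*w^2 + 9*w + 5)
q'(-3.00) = 2.00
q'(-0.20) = 1.36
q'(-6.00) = 2.47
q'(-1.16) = 1.45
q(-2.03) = -2.77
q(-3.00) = -4.58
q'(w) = (4*w - 9)*(-6*w^3 + 2*w^2 - 2*w - 3)/(-2*w^2 + 9*w + 5)^2 + (-18*w^2 + 4*w - 2)/(-2*w^2 + 9*w + 5)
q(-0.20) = -0.79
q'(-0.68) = 3.10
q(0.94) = -0.69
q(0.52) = -0.48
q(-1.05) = -1.24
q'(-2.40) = 1.84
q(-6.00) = -11.38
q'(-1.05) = 1.45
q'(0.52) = -0.16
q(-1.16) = -1.40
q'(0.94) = -0.90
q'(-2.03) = 1.72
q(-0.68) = -0.57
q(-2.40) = -3.42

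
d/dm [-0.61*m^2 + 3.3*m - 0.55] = 3.3 - 1.22*m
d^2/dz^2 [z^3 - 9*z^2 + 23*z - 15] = 6*z - 18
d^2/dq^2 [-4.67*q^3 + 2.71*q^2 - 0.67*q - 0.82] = 5.42 - 28.02*q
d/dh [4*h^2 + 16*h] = 8*h + 16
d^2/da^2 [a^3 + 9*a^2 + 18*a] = 6*a + 18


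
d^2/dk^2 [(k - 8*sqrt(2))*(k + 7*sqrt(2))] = 2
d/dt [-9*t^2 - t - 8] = -18*t - 1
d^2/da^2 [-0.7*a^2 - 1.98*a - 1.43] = -1.40000000000000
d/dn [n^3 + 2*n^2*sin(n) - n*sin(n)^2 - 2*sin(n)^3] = 2*n^2*cos(n) + 3*n^2 + 4*n*sin(n) - n*sin(2*n) - 6*sin(n)^2*cos(n) - sin(n)^2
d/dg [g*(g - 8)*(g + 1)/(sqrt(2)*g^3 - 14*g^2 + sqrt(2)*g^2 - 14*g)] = (-7 + 4*sqrt(2))/(g^2 - 14*sqrt(2)*g + 98)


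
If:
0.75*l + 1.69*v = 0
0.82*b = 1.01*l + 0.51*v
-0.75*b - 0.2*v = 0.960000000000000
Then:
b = -1.46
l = -1.53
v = 0.68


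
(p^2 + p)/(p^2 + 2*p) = (p + 1)/(p + 2)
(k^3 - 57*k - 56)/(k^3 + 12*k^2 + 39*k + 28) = (k - 8)/(k + 4)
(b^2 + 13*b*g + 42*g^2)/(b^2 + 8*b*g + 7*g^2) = (b + 6*g)/(b + g)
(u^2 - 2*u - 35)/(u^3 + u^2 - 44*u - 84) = (u + 5)/(u^2 + 8*u + 12)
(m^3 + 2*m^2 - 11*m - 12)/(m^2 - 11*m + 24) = (m^2 + 5*m + 4)/(m - 8)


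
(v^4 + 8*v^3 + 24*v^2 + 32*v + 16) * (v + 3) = v^5 + 11*v^4 + 48*v^3 + 104*v^2 + 112*v + 48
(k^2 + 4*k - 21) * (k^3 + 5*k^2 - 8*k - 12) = k^5 + 9*k^4 - 9*k^3 - 149*k^2 + 120*k + 252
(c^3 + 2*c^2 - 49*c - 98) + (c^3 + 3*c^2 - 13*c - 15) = 2*c^3 + 5*c^2 - 62*c - 113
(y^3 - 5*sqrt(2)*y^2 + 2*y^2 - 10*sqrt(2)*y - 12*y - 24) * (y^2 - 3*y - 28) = y^5 - 5*sqrt(2)*y^4 - y^4 - 46*y^3 + 5*sqrt(2)*y^3 - 44*y^2 + 170*sqrt(2)*y^2 + 280*sqrt(2)*y + 408*y + 672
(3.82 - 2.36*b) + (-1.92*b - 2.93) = 0.89 - 4.28*b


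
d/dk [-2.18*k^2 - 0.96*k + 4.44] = -4.36*k - 0.96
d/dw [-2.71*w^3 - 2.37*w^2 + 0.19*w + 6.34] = -8.13*w^2 - 4.74*w + 0.19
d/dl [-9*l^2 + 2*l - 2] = 2 - 18*l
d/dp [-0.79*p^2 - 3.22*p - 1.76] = -1.58*p - 3.22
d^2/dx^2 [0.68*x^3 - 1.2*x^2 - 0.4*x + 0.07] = 4.08*x - 2.4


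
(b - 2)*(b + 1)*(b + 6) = b^3 + 5*b^2 - 8*b - 12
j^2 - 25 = (j - 5)*(j + 5)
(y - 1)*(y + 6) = y^2 + 5*y - 6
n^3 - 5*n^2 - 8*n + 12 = (n - 6)*(n - 1)*(n + 2)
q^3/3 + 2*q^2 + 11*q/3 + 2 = (q/3 + 1/3)*(q + 2)*(q + 3)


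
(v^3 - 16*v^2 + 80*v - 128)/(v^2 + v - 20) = (v^2 - 12*v + 32)/(v + 5)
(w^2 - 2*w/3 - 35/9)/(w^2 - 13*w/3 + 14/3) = (w + 5/3)/(w - 2)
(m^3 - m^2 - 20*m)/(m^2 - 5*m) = m + 4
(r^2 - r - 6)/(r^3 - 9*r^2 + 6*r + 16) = (r^2 - r - 6)/(r^3 - 9*r^2 + 6*r + 16)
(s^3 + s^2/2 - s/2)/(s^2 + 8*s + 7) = s*(2*s - 1)/(2*(s + 7))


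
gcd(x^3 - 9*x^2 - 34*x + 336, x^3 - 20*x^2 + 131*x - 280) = x^2 - 15*x + 56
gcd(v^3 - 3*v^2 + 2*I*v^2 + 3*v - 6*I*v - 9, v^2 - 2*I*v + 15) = v + 3*I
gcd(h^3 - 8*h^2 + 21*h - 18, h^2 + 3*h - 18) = h - 3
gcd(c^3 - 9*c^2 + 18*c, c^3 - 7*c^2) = c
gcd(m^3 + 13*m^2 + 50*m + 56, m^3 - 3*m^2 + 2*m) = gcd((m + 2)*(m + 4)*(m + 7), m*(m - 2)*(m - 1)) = 1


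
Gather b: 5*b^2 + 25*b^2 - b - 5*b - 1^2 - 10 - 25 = 30*b^2 - 6*b - 36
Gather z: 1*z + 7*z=8*z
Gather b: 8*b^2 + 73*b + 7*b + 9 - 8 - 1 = 8*b^2 + 80*b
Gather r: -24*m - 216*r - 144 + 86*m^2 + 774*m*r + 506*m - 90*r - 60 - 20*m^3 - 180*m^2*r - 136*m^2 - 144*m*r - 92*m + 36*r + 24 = -20*m^3 - 50*m^2 + 390*m + r*(-180*m^2 + 630*m - 270) - 180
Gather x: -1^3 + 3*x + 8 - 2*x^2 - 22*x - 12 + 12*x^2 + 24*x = 10*x^2 + 5*x - 5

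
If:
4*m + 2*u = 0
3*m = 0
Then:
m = 0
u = 0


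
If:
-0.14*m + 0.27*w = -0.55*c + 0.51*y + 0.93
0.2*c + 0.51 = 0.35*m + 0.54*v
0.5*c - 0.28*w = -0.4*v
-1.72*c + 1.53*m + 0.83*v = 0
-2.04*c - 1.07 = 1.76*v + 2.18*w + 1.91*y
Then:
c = -1.30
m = -2.64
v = 2.17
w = 0.79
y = -2.08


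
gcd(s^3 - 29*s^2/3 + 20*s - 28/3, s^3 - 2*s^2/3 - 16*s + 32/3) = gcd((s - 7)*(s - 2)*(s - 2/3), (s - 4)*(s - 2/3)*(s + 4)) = s - 2/3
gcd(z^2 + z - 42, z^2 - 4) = 1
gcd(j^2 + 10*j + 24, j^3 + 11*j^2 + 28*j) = j + 4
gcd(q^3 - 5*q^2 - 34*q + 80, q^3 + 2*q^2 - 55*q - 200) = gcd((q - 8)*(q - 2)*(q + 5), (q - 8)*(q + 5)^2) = q^2 - 3*q - 40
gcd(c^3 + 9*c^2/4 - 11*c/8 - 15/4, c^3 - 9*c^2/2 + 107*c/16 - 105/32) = c - 5/4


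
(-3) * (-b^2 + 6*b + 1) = 3*b^2 - 18*b - 3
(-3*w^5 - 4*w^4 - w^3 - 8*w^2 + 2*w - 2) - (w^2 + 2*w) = -3*w^5 - 4*w^4 - w^3 - 9*w^2 - 2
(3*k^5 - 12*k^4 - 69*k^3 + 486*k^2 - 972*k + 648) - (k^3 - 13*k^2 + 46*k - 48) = 3*k^5 - 12*k^4 - 70*k^3 + 499*k^2 - 1018*k + 696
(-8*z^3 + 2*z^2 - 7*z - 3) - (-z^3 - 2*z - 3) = -7*z^3 + 2*z^2 - 5*z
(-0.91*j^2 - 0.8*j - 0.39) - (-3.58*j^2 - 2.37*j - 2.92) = 2.67*j^2 + 1.57*j + 2.53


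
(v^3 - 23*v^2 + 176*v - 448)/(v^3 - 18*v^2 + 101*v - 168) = (v - 8)/(v - 3)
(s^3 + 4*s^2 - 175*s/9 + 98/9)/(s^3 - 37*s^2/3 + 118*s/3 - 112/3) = (3*s^2 + 19*s - 14)/(3*(s^2 - 10*s + 16))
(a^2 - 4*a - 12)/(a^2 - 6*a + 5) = (a^2 - 4*a - 12)/(a^2 - 6*a + 5)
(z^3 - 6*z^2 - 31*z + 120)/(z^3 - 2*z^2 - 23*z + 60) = (z - 8)/(z - 4)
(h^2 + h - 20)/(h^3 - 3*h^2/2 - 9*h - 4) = 2*(h + 5)/(2*h^2 + 5*h + 2)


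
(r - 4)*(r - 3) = r^2 - 7*r + 12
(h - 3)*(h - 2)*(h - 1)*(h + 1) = h^4 - 5*h^3 + 5*h^2 + 5*h - 6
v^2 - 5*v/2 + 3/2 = (v - 3/2)*(v - 1)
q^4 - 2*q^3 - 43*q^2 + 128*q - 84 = (q - 6)*(q - 2)*(q - 1)*(q + 7)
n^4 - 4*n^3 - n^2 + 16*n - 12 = (n - 3)*(n - 2)*(n - 1)*(n + 2)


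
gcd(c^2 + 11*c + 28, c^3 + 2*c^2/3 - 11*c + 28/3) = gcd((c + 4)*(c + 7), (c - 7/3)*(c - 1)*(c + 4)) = c + 4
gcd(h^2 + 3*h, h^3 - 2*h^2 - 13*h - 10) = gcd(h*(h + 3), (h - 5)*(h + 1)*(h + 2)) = 1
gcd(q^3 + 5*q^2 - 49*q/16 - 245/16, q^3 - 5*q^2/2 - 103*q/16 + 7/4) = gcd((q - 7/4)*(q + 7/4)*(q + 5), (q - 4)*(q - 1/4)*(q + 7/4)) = q + 7/4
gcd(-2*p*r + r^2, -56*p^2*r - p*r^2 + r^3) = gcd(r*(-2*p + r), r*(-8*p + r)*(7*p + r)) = r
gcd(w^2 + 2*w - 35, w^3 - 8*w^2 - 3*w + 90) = w - 5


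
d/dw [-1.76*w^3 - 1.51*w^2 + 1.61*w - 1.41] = -5.28*w^2 - 3.02*w + 1.61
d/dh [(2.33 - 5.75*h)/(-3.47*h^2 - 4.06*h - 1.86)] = (-19.9525*h^2 + 16.1702*h + 20.1548)/(12.0409*h^4 + 28.1764*h^3 + 29.392*h^2 + 15.1032*h + 3.4596)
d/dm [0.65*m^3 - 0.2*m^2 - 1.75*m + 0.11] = 1.95*m^2 - 0.4*m - 1.75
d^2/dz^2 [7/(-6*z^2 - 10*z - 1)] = 28*(18*z^2 + 30*z - 2*(6*z + 5)^2 + 3)/(6*z^2 + 10*z + 1)^3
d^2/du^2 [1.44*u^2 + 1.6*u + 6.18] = 2.88000000000000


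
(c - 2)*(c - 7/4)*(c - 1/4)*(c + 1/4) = c^4 - 15*c^3/4 + 55*c^2/16 + 15*c/64 - 7/32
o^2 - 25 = (o - 5)*(o + 5)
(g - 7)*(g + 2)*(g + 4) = g^3 - g^2 - 34*g - 56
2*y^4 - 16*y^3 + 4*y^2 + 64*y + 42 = (y - 7)*(y - 3)*(sqrt(2)*y + sqrt(2))^2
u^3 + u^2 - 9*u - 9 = (u - 3)*(u + 1)*(u + 3)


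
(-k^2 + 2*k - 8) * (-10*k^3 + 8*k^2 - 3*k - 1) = 10*k^5 - 28*k^4 + 99*k^3 - 69*k^2 + 22*k + 8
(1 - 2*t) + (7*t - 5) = 5*t - 4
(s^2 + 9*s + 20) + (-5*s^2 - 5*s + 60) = -4*s^2 + 4*s + 80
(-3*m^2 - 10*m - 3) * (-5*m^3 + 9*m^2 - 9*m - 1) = 15*m^5 + 23*m^4 - 48*m^3 + 66*m^2 + 37*m + 3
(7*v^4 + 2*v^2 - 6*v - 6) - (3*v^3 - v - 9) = 7*v^4 - 3*v^3 + 2*v^2 - 5*v + 3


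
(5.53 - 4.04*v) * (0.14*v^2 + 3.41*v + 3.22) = -0.5656*v^3 - 13.0022*v^2 + 5.8485*v + 17.8066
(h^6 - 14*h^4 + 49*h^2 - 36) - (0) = h^6 - 14*h^4 + 49*h^2 - 36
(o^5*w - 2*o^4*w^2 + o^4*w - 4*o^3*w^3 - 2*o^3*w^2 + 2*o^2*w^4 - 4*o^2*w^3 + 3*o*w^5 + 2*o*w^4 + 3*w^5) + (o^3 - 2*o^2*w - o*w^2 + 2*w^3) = o^5*w - 2*o^4*w^2 + o^4*w - 4*o^3*w^3 - 2*o^3*w^2 + o^3 + 2*o^2*w^4 - 4*o^2*w^3 - 2*o^2*w + 3*o*w^5 + 2*o*w^4 - o*w^2 + 3*w^5 + 2*w^3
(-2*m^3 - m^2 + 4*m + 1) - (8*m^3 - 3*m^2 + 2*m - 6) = -10*m^3 + 2*m^2 + 2*m + 7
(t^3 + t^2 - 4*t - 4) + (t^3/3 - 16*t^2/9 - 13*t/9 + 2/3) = 4*t^3/3 - 7*t^2/9 - 49*t/9 - 10/3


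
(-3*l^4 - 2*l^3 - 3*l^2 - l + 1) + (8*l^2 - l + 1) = -3*l^4 - 2*l^3 + 5*l^2 - 2*l + 2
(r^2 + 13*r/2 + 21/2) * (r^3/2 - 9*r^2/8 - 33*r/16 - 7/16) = r^5/2 + 17*r^4/8 - 33*r^3/8 - 821*r^2/32 - 49*r/2 - 147/32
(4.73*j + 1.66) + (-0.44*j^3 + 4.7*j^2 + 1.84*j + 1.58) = -0.44*j^3 + 4.7*j^2 + 6.57*j + 3.24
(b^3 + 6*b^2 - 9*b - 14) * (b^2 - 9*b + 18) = b^5 - 3*b^4 - 45*b^3 + 175*b^2 - 36*b - 252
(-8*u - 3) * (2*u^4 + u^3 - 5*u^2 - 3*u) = -16*u^5 - 14*u^4 + 37*u^3 + 39*u^2 + 9*u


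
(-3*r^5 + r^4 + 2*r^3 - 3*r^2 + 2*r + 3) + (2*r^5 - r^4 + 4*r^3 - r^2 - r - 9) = -r^5 + 6*r^3 - 4*r^2 + r - 6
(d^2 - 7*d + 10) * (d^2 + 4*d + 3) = d^4 - 3*d^3 - 15*d^2 + 19*d + 30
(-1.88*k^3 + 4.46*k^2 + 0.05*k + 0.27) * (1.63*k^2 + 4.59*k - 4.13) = -3.0644*k^5 - 1.3594*k^4 + 28.3173*k^3 - 17.7502*k^2 + 1.0328*k - 1.1151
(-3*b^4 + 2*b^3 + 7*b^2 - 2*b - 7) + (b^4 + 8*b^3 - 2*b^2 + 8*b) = -2*b^4 + 10*b^3 + 5*b^2 + 6*b - 7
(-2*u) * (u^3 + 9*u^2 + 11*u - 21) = -2*u^4 - 18*u^3 - 22*u^2 + 42*u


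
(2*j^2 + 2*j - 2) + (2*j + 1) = 2*j^2 + 4*j - 1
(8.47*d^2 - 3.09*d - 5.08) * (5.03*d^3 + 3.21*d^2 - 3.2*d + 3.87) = 42.6041*d^5 + 11.646*d^4 - 62.5753*d^3 + 26.3601*d^2 + 4.2977*d - 19.6596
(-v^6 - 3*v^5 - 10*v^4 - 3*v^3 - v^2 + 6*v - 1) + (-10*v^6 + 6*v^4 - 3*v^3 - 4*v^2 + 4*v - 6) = -11*v^6 - 3*v^5 - 4*v^4 - 6*v^3 - 5*v^2 + 10*v - 7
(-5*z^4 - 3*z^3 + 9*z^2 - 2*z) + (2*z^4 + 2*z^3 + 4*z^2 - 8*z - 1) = -3*z^4 - z^3 + 13*z^2 - 10*z - 1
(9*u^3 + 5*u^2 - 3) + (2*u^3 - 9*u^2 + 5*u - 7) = 11*u^3 - 4*u^2 + 5*u - 10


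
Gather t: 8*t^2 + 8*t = 8*t^2 + 8*t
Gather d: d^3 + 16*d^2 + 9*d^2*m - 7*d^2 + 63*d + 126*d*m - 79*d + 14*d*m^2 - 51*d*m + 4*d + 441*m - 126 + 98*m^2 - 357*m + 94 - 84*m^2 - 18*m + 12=d^3 + d^2*(9*m + 9) + d*(14*m^2 + 75*m - 12) + 14*m^2 + 66*m - 20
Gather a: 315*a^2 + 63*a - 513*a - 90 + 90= 315*a^2 - 450*a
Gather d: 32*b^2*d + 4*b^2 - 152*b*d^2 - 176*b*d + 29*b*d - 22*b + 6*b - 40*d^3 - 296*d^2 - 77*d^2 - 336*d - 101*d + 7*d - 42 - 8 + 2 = 4*b^2 - 16*b - 40*d^3 + d^2*(-152*b - 373) + d*(32*b^2 - 147*b - 430) - 48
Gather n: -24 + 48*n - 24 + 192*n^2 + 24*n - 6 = 192*n^2 + 72*n - 54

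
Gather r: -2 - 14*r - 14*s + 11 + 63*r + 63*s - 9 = 49*r + 49*s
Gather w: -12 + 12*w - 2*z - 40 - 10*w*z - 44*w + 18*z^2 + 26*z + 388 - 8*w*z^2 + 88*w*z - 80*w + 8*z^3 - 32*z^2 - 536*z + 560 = w*(-8*z^2 + 78*z - 112) + 8*z^3 - 14*z^2 - 512*z + 896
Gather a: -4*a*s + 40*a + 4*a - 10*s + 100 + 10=a*(44 - 4*s) - 10*s + 110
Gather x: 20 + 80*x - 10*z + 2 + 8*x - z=88*x - 11*z + 22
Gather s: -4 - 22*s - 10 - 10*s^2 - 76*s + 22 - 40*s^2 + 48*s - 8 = -50*s^2 - 50*s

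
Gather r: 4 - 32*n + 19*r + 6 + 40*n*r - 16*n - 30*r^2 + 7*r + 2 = -48*n - 30*r^2 + r*(40*n + 26) + 12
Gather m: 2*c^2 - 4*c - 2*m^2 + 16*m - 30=2*c^2 - 4*c - 2*m^2 + 16*m - 30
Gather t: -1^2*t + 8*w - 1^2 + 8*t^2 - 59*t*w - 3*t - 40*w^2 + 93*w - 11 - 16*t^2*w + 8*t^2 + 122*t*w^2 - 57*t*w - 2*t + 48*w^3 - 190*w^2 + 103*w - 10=t^2*(16 - 16*w) + t*(122*w^2 - 116*w - 6) + 48*w^3 - 230*w^2 + 204*w - 22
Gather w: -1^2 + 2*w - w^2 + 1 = -w^2 + 2*w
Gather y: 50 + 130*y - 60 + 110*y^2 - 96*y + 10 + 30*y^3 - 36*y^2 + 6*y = 30*y^3 + 74*y^2 + 40*y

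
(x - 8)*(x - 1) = x^2 - 9*x + 8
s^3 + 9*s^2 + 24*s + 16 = (s + 1)*(s + 4)^2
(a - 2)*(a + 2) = a^2 - 4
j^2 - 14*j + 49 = (j - 7)^2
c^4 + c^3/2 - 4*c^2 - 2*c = c*(c - 2)*(c + 1/2)*(c + 2)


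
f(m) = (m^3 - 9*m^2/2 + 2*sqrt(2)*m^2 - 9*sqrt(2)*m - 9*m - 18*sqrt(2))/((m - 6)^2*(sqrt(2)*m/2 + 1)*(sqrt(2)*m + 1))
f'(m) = (3*m^2 - 9*m + 4*sqrt(2)*m - 9*sqrt(2) - 9)/((m - 6)^2*(sqrt(2)*m/2 + 1)*(sqrt(2)*m + 1)) - sqrt(2)*(m^3 - 9*m^2/2 + 2*sqrt(2)*m^2 - 9*sqrt(2)*m - 9*m - 18*sqrt(2))/((m - 6)^2*(sqrt(2)*m/2 + 1)*(sqrt(2)*m + 1)^2) - sqrt(2)*(m^3 - 9*m^2/2 + 2*sqrt(2)*m^2 - 9*sqrt(2)*m - 9*m - 18*sqrt(2))/(2*(m - 6)^2*(sqrt(2)*m/2 + 1)^2*(sqrt(2)*m + 1)) - 2*(m^3 - 9*m^2/2 + 2*sqrt(2)*m^2 - 9*sqrt(2)*m - 9*m - 18*sqrt(2))/((m - 6)^3*(sqrt(2)*m/2 + 1)*(sqrt(2)*m + 1))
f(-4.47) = -0.04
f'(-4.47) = 0.01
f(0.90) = -0.47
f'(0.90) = 0.08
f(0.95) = -0.47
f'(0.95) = 0.07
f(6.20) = 6.61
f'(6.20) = -33.28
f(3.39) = -0.59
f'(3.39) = -0.18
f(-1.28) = 0.61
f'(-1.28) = -0.23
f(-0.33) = -1.13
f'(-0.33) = 2.44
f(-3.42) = -0.02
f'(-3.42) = 0.03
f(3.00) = -0.53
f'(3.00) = -0.12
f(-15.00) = -0.04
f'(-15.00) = 0.00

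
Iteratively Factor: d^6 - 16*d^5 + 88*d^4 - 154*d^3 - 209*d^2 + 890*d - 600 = (d - 3)*(d^5 - 13*d^4 + 49*d^3 - 7*d^2 - 230*d + 200) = (d - 5)*(d - 3)*(d^4 - 8*d^3 + 9*d^2 + 38*d - 40) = (d - 5)*(d - 3)*(d + 2)*(d^3 - 10*d^2 + 29*d - 20) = (d - 5)*(d - 3)*(d - 1)*(d + 2)*(d^2 - 9*d + 20) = (d - 5)*(d - 4)*(d - 3)*(d - 1)*(d + 2)*(d - 5)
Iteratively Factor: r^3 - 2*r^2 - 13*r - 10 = (r + 2)*(r^2 - 4*r - 5) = (r + 1)*(r + 2)*(r - 5)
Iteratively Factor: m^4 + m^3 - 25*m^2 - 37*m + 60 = (m - 1)*(m^3 + 2*m^2 - 23*m - 60) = (m - 1)*(m + 4)*(m^2 - 2*m - 15) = (m - 1)*(m + 3)*(m + 4)*(m - 5)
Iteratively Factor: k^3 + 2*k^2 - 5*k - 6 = (k + 1)*(k^2 + k - 6) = (k - 2)*(k + 1)*(k + 3)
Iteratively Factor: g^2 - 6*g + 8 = (g - 2)*(g - 4)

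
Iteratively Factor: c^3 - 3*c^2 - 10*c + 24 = (c - 4)*(c^2 + c - 6) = (c - 4)*(c + 3)*(c - 2)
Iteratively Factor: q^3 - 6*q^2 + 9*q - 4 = (q - 4)*(q^2 - 2*q + 1) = (q - 4)*(q - 1)*(q - 1)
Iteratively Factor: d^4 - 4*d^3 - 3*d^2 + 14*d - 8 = (d - 1)*(d^3 - 3*d^2 - 6*d + 8) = (d - 1)*(d + 2)*(d^2 - 5*d + 4) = (d - 1)^2*(d + 2)*(d - 4)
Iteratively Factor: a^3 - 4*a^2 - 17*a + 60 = (a + 4)*(a^2 - 8*a + 15) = (a - 5)*(a + 4)*(a - 3)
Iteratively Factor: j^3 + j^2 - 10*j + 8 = (j + 4)*(j^2 - 3*j + 2) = (j - 1)*(j + 4)*(j - 2)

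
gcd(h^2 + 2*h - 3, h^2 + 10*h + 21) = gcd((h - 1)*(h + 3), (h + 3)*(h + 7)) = h + 3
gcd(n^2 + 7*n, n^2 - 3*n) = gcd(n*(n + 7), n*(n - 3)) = n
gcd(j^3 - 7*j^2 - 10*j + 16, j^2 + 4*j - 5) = j - 1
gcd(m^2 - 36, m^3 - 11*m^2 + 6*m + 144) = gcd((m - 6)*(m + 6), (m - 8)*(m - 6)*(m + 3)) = m - 6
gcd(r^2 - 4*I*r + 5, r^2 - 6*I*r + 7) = r + I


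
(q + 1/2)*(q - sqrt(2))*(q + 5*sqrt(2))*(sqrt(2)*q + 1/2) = sqrt(2)*q^4 + sqrt(2)*q^3/2 + 17*q^3/2 - 8*sqrt(2)*q^2 + 17*q^2/4 - 4*sqrt(2)*q - 5*q - 5/2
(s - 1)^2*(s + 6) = s^3 + 4*s^2 - 11*s + 6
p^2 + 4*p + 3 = (p + 1)*(p + 3)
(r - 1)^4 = r^4 - 4*r^3 + 6*r^2 - 4*r + 1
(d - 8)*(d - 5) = d^2 - 13*d + 40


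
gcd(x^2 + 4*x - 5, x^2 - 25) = x + 5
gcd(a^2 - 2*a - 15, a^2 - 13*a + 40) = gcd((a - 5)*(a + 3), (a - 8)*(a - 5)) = a - 5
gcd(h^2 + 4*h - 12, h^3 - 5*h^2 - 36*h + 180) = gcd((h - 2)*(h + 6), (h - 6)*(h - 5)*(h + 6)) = h + 6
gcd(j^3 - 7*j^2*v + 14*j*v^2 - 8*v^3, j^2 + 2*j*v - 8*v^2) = -j + 2*v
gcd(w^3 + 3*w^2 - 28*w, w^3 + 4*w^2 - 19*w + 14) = w + 7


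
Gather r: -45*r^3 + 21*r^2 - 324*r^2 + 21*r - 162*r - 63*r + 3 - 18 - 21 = -45*r^3 - 303*r^2 - 204*r - 36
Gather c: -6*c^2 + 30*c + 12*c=-6*c^2 + 42*c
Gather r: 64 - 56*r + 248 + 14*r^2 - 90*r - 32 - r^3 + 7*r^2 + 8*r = -r^3 + 21*r^2 - 138*r + 280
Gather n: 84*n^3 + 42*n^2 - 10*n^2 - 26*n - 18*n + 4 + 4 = 84*n^3 + 32*n^2 - 44*n + 8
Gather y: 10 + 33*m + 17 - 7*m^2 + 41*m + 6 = -7*m^2 + 74*m + 33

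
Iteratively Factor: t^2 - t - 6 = (t + 2)*(t - 3)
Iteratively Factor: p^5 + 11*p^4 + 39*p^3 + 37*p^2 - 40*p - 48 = (p + 1)*(p^4 + 10*p^3 + 29*p^2 + 8*p - 48) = (p + 1)*(p + 3)*(p^3 + 7*p^2 + 8*p - 16) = (p + 1)*(p + 3)*(p + 4)*(p^2 + 3*p - 4) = (p + 1)*(p + 3)*(p + 4)^2*(p - 1)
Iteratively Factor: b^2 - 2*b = (b)*(b - 2)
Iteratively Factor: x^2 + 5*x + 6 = (x + 3)*(x + 2)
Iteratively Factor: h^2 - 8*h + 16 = (h - 4)*(h - 4)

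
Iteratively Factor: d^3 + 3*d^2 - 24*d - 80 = (d + 4)*(d^2 - d - 20) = (d - 5)*(d + 4)*(d + 4)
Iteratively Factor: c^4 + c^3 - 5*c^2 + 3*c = (c + 3)*(c^3 - 2*c^2 + c) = c*(c + 3)*(c^2 - 2*c + 1) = c*(c - 1)*(c + 3)*(c - 1)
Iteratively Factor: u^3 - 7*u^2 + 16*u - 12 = (u - 2)*(u^2 - 5*u + 6) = (u - 2)^2*(u - 3)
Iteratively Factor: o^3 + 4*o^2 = (o)*(o^2 + 4*o) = o*(o + 4)*(o)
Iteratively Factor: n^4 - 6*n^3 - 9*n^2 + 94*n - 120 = (n + 4)*(n^3 - 10*n^2 + 31*n - 30) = (n - 5)*(n + 4)*(n^2 - 5*n + 6) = (n - 5)*(n - 3)*(n + 4)*(n - 2)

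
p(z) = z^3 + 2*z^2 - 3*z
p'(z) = 3*z^2 + 4*z - 3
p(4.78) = 140.57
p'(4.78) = 84.67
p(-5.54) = -92.03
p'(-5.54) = 66.91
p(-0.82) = 3.25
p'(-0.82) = -4.26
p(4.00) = 84.00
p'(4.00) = 61.00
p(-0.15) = 0.49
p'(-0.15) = -3.53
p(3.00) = 36.00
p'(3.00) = 36.00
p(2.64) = 24.42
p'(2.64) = 28.47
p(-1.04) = 4.16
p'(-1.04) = -3.92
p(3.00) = 36.00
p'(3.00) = 36.00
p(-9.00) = -540.00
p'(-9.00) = 204.00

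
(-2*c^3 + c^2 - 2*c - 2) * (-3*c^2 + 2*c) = 6*c^5 - 7*c^4 + 8*c^3 + 2*c^2 - 4*c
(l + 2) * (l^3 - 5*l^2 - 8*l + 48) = l^4 - 3*l^3 - 18*l^2 + 32*l + 96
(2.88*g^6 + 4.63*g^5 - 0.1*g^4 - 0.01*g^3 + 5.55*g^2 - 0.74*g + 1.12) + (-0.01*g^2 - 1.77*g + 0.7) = 2.88*g^6 + 4.63*g^5 - 0.1*g^4 - 0.01*g^3 + 5.54*g^2 - 2.51*g + 1.82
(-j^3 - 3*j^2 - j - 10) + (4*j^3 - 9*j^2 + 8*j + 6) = 3*j^3 - 12*j^2 + 7*j - 4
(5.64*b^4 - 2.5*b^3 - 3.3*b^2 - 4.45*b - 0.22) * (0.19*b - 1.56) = 1.0716*b^5 - 9.2734*b^4 + 3.273*b^3 + 4.3025*b^2 + 6.9002*b + 0.3432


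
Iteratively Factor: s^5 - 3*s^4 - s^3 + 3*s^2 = (s - 3)*(s^4 - s^2) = s*(s - 3)*(s^3 - s) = s*(s - 3)*(s - 1)*(s^2 + s) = s*(s - 3)*(s - 1)*(s + 1)*(s)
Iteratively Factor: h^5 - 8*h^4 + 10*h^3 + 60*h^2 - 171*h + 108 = (h - 3)*(h^4 - 5*h^3 - 5*h^2 + 45*h - 36) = (h - 4)*(h - 3)*(h^3 - h^2 - 9*h + 9) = (h - 4)*(h - 3)^2*(h^2 + 2*h - 3) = (h - 4)*(h - 3)^2*(h - 1)*(h + 3)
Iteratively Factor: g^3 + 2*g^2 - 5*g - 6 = (g + 3)*(g^2 - g - 2) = (g + 1)*(g + 3)*(g - 2)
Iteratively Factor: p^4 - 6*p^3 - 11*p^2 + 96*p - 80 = (p - 5)*(p^3 - p^2 - 16*p + 16) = (p - 5)*(p - 4)*(p^2 + 3*p - 4) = (p - 5)*(p - 4)*(p - 1)*(p + 4)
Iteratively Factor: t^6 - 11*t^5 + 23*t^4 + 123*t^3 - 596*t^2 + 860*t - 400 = (t - 2)*(t^5 - 9*t^4 + 5*t^3 + 133*t^2 - 330*t + 200) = (t - 5)*(t - 2)*(t^4 - 4*t^3 - 15*t^2 + 58*t - 40) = (t - 5)^2*(t - 2)*(t^3 + t^2 - 10*t + 8) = (t - 5)^2*(t - 2)*(t - 1)*(t^2 + 2*t - 8) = (t - 5)^2*(t - 2)^2*(t - 1)*(t + 4)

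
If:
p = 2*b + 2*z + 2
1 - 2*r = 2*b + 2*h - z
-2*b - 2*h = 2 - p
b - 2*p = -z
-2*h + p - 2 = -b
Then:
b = 0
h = -4/3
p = -2/3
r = 7/6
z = -4/3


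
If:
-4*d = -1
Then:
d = 1/4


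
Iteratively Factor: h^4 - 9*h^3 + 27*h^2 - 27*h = (h)*(h^3 - 9*h^2 + 27*h - 27) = h*(h - 3)*(h^2 - 6*h + 9) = h*(h - 3)^2*(h - 3)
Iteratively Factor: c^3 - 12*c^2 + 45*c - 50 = (c - 5)*(c^2 - 7*c + 10) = (c - 5)^2*(c - 2)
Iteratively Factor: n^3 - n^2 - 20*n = (n)*(n^2 - n - 20) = n*(n - 5)*(n + 4)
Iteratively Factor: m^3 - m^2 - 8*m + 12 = (m - 2)*(m^2 + m - 6) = (m - 2)^2*(m + 3)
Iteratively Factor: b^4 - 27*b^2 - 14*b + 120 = (b + 4)*(b^3 - 4*b^2 - 11*b + 30) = (b - 2)*(b + 4)*(b^2 - 2*b - 15) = (b - 5)*(b - 2)*(b + 4)*(b + 3)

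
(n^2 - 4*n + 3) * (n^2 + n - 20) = n^4 - 3*n^3 - 21*n^2 + 83*n - 60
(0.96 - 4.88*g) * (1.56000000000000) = 1.4976 - 7.6128*g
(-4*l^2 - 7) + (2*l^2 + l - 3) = -2*l^2 + l - 10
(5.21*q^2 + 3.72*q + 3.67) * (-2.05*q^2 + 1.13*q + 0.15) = -10.6805*q^4 - 1.7387*q^3 - 2.5384*q^2 + 4.7051*q + 0.5505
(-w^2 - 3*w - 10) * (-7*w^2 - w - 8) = 7*w^4 + 22*w^3 + 81*w^2 + 34*w + 80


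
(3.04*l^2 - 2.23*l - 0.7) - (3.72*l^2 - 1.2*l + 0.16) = -0.68*l^2 - 1.03*l - 0.86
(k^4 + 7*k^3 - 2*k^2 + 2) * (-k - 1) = -k^5 - 8*k^4 - 5*k^3 + 2*k^2 - 2*k - 2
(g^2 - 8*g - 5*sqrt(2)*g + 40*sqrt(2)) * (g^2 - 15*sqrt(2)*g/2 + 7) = g^4 - 25*sqrt(2)*g^3/2 - 8*g^3 + 82*g^2 + 100*sqrt(2)*g^2 - 656*g - 35*sqrt(2)*g + 280*sqrt(2)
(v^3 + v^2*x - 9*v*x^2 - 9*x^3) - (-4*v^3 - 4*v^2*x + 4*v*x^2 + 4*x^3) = 5*v^3 + 5*v^2*x - 13*v*x^2 - 13*x^3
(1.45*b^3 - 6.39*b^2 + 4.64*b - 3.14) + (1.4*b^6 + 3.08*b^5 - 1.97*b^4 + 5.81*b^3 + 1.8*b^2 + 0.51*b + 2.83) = 1.4*b^6 + 3.08*b^5 - 1.97*b^4 + 7.26*b^3 - 4.59*b^2 + 5.15*b - 0.31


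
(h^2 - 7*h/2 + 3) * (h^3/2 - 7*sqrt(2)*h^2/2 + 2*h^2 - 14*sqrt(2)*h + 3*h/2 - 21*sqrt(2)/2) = h^5/2 - 7*sqrt(2)*h^4/2 + h^4/4 - 4*h^3 - 7*sqrt(2)*h^3/4 + 3*h^2/4 + 28*sqrt(2)*h^2 - 21*sqrt(2)*h/4 + 9*h/2 - 63*sqrt(2)/2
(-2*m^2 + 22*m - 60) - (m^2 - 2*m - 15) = -3*m^2 + 24*m - 45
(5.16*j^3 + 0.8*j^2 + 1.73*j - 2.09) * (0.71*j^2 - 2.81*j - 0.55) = 3.6636*j^5 - 13.9316*j^4 - 3.8577*j^3 - 6.7852*j^2 + 4.9214*j + 1.1495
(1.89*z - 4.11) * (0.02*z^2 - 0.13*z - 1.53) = 0.0378*z^3 - 0.3279*z^2 - 2.3574*z + 6.2883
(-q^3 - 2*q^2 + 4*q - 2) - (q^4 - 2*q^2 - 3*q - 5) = -q^4 - q^3 + 7*q + 3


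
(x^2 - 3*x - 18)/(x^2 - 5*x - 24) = (x - 6)/(x - 8)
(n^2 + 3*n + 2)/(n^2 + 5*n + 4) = (n + 2)/(n + 4)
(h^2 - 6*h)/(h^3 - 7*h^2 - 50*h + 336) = h/(h^2 - h - 56)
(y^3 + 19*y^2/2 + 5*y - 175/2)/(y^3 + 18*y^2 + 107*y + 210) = (y - 5/2)/(y + 6)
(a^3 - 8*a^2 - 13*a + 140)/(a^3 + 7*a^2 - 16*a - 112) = (a^2 - 12*a + 35)/(a^2 + 3*a - 28)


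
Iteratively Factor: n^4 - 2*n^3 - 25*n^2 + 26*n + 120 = (n + 4)*(n^3 - 6*n^2 - n + 30) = (n - 3)*(n + 4)*(n^2 - 3*n - 10) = (n - 5)*(n - 3)*(n + 4)*(n + 2)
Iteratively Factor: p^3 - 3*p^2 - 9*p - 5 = (p + 1)*(p^2 - 4*p - 5) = (p - 5)*(p + 1)*(p + 1)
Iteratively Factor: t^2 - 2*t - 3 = (t - 3)*(t + 1)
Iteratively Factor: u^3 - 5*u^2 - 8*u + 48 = (u - 4)*(u^2 - u - 12) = (u - 4)*(u + 3)*(u - 4)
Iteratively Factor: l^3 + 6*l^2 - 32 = (l - 2)*(l^2 + 8*l + 16) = (l - 2)*(l + 4)*(l + 4)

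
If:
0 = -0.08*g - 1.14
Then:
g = -14.25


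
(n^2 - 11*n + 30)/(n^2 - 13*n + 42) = (n - 5)/(n - 7)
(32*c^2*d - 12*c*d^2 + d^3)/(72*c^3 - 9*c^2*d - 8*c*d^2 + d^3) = d*(4*c - d)/(9*c^2 - d^2)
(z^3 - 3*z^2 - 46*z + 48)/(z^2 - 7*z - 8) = (z^2 + 5*z - 6)/(z + 1)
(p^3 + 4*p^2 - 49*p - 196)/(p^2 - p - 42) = (p^2 + 11*p + 28)/(p + 6)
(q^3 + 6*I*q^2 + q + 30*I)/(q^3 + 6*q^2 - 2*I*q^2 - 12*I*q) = (q^2 + 8*I*q - 15)/(q*(q + 6))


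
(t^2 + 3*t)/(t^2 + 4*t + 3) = t/(t + 1)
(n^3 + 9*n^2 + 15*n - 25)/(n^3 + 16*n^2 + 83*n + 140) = (n^2 + 4*n - 5)/(n^2 + 11*n + 28)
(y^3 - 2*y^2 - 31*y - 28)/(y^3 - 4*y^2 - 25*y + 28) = (y + 1)/(y - 1)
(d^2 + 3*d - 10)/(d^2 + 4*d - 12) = (d + 5)/(d + 6)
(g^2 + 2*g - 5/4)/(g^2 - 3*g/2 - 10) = (g - 1/2)/(g - 4)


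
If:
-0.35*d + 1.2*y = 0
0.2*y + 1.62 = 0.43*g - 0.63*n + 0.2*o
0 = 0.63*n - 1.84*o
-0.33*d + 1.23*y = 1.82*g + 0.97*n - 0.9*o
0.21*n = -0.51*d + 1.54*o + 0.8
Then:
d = 0.16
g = 0.83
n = -2.27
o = -0.78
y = 0.05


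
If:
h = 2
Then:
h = 2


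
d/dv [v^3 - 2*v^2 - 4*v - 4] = 3*v^2 - 4*v - 4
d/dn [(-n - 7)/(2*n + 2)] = 3/(n^2 + 2*n + 1)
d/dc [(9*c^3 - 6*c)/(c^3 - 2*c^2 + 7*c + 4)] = 6*(-3*c^4 + 23*c^3 + 16*c^2 - 4)/(c^6 - 4*c^5 + 18*c^4 - 20*c^3 + 33*c^2 + 56*c + 16)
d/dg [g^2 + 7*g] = 2*g + 7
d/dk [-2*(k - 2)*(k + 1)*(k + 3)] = -6*k^2 - 8*k + 10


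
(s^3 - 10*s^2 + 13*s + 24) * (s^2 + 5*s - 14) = s^5 - 5*s^4 - 51*s^3 + 229*s^2 - 62*s - 336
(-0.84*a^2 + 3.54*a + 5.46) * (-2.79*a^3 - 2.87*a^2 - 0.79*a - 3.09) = 2.3436*a^5 - 7.4658*a^4 - 24.7296*a^3 - 15.8712*a^2 - 15.252*a - 16.8714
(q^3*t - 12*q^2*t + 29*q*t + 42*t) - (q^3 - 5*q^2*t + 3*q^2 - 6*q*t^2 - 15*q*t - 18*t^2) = q^3*t - q^3 - 7*q^2*t - 3*q^2 + 6*q*t^2 + 44*q*t + 18*t^2 + 42*t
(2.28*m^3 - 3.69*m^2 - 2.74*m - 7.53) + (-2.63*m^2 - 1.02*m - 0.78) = 2.28*m^3 - 6.32*m^2 - 3.76*m - 8.31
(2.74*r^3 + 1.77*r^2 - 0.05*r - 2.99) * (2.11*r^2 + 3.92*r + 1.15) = 5.7814*r^5 + 14.4755*r^4 + 9.9839*r^3 - 4.4694*r^2 - 11.7783*r - 3.4385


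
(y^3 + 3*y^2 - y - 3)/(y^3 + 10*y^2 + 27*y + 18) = (y - 1)/(y + 6)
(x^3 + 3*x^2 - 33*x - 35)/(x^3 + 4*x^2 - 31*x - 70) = (x + 1)/(x + 2)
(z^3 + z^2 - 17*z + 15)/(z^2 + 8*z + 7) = (z^3 + z^2 - 17*z + 15)/(z^2 + 8*z + 7)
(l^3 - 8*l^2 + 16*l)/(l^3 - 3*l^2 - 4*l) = (l - 4)/(l + 1)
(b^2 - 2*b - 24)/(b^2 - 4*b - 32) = (b - 6)/(b - 8)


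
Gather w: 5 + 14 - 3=16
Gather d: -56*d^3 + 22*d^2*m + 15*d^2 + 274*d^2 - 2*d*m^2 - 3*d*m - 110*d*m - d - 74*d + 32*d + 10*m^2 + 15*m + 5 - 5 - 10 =-56*d^3 + d^2*(22*m + 289) + d*(-2*m^2 - 113*m - 43) + 10*m^2 + 15*m - 10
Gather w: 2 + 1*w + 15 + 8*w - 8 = 9*w + 9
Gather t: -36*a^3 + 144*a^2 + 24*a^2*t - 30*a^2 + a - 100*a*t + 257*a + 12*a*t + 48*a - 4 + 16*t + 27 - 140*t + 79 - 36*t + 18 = -36*a^3 + 114*a^2 + 306*a + t*(24*a^2 - 88*a - 160) + 120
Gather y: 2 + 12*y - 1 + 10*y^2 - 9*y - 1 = 10*y^2 + 3*y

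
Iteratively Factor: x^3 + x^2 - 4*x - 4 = (x + 2)*(x^2 - x - 2) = (x + 1)*(x + 2)*(x - 2)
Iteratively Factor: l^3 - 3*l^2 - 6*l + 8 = (l - 4)*(l^2 + l - 2) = (l - 4)*(l - 1)*(l + 2)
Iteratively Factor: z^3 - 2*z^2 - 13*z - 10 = (z - 5)*(z^2 + 3*z + 2) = (z - 5)*(z + 2)*(z + 1)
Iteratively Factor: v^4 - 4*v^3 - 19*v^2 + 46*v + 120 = (v - 4)*(v^3 - 19*v - 30) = (v - 5)*(v - 4)*(v^2 + 5*v + 6) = (v - 5)*(v - 4)*(v + 3)*(v + 2)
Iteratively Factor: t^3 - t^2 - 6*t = (t - 3)*(t^2 + 2*t) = (t - 3)*(t + 2)*(t)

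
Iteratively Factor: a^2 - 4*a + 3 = (a - 1)*(a - 3)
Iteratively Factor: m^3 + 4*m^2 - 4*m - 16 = (m + 2)*(m^2 + 2*m - 8) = (m - 2)*(m + 2)*(m + 4)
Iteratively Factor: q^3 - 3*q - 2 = (q + 1)*(q^2 - q - 2) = (q + 1)^2*(q - 2)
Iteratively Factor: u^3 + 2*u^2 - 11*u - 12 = (u + 4)*(u^2 - 2*u - 3) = (u + 1)*(u + 4)*(u - 3)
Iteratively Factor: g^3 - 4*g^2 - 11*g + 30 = (g + 3)*(g^2 - 7*g + 10) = (g - 2)*(g + 3)*(g - 5)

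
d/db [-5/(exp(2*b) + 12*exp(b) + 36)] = 10*(exp(b) + 6)*exp(b)/(exp(2*b) + 12*exp(b) + 36)^2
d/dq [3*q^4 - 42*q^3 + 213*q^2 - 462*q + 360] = 12*q^3 - 126*q^2 + 426*q - 462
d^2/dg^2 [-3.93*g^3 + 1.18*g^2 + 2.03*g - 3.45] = 2.36 - 23.58*g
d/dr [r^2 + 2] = 2*r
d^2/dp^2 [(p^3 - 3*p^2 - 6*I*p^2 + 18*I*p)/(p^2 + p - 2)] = (p^3*(12 + 48*I) + p^2*(-48 - 72*I) + p*(24 + 216*I) - 24 + 24*I)/(p^6 + 3*p^5 - 3*p^4 - 11*p^3 + 6*p^2 + 12*p - 8)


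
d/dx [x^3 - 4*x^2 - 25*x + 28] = 3*x^2 - 8*x - 25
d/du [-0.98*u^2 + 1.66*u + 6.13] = 1.66 - 1.96*u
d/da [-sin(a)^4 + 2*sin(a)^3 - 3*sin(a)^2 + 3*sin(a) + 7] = (-9*sin(a) + sin(3*a) - 3*cos(2*a) + 6)*cos(a)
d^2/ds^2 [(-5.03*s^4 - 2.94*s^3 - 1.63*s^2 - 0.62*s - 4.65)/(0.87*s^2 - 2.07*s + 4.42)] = (-7.614414*s^6 + 54.351162*s^5 - 245.372454*s^4 + 726.949962*s^3 - 1001.331186*s^2 - 280.072098*s - 79.12127)/(0.658503*s^6 - 4.700349*s^5 + 21.220083*s^4 - 56.629611*s^3 + 107.807778*s^2 - 121.321044*s + 86.350888)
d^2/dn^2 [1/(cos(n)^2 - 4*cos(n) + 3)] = (-4*sin(n)^4 + 6*sin(n)^2 - 27*cos(n) + 3*cos(3*n) + 24)/((cos(n) - 3)^3*(cos(n) - 1)^3)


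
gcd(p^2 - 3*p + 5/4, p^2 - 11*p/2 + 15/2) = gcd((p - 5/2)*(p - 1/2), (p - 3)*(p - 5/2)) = p - 5/2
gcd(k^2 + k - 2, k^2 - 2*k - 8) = k + 2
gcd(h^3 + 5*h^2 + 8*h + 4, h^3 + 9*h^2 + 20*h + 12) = h^2 + 3*h + 2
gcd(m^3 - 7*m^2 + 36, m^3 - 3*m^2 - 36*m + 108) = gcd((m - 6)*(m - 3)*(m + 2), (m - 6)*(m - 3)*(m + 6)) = m^2 - 9*m + 18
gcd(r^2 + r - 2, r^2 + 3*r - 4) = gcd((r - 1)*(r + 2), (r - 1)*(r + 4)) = r - 1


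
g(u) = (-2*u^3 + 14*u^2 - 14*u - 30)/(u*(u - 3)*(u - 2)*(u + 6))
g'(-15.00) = 0.03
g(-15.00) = 0.24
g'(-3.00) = 0.30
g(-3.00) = -0.71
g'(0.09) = 102.63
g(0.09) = -10.22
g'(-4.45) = 0.97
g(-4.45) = -1.47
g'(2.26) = -16.45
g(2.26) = 3.68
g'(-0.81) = 1.21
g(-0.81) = 0.19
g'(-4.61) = 1.20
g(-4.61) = -1.64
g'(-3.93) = 0.56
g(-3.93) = -1.08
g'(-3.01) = 0.30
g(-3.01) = -0.71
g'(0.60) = 1.79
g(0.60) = -2.54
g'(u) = (-6*u^2 + 28*u - 14)/(u*(u - 3)*(u - 2)*(u + 6)) - (-2*u^3 + 14*u^2 - 14*u - 30)/(u*(u - 3)*(u - 2)*(u + 6)^2) - (-2*u^3 + 14*u^2 - 14*u - 30)/(u*(u - 3)*(u - 2)^2*(u + 6)) - (-2*u^3 + 14*u^2 - 14*u - 30)/(u*(u - 3)^2*(u - 2)*(u + 6)) - (-2*u^3 + 14*u^2 - 14*u - 30)/(u^2*(u - 3)*(u - 2)*(u + 6)) = 2*(u^4 - 8*u^3 - 19*u^2 - 40*u + 60)/(u^2*(u^4 + 8*u^3 - 8*u^2 - 96*u + 144))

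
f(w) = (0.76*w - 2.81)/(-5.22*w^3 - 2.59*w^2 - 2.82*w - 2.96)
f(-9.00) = -0.00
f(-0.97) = -1.69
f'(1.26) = -0.18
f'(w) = (0.76*w - 2.81)*(15.66*w^2 + 5.18*w + 2.82)/(-5.22*w^3 - 2.59*w^2 - 2.82*w - 2.96)^2 + 0.76/(-5.22*w^3 - 2.59*w^2 - 2.82*w - 2.96) = (7.9344*w^3 - 42.0362*w^2 - 14.5558*w - 10.1738)/(27.2484*w^6 + 27.0396*w^5 + 36.1489*w^4 + 45.51*w^3 + 23.2852*w^2 + 16.6944*w + 8.7616)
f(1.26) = 0.09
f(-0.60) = 3.04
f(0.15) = 0.78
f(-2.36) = -0.08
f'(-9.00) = -0.00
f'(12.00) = 0.00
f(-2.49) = -0.07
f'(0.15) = -1.11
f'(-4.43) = -0.01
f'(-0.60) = -15.89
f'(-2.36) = -0.09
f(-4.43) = -0.01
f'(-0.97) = -9.69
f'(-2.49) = -0.08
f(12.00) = -0.00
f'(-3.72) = -0.02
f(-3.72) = -0.02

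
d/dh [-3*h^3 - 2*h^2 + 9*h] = -9*h^2 - 4*h + 9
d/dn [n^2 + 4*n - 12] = 2*n + 4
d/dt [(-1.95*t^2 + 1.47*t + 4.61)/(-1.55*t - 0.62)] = (3.0225*t^2 + 2.418*t + 6.2341)/(2.4025*t^2 + 1.922*t + 0.3844)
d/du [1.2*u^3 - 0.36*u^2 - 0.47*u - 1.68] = 3.6*u^2 - 0.72*u - 0.47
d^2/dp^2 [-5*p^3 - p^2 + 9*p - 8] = -30*p - 2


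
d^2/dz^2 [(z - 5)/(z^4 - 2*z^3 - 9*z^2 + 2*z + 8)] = 2*(4*(z - 5)*(2*z^3 - 3*z^2 - 9*z + 1)^2 + (-4*z^3 + 6*z^2 + 18*z + 3*(z - 5)*(-2*z^2 + 2*z + 3) - 2)*(z^4 - 2*z^3 - 9*z^2 + 2*z + 8))/(z^4 - 2*z^3 - 9*z^2 + 2*z + 8)^3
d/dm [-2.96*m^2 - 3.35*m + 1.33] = -5.92*m - 3.35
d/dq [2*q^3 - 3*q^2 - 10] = 6*q*(q - 1)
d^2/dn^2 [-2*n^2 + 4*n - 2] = -4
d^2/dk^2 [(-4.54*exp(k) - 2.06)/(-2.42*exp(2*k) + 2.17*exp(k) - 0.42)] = (26.588056*exp(4*k) + 72.098092*exp(3*k) - 60.140388*exp(2*k) + 5.462954*exp(k) + 2.67834)*exp(k)/(14.172488*exp(6*k) - 38.125164*exp(5*k) + 41.565678*exp(4*k) - 23.451841*exp(3*k) + 7.213878*exp(2*k) - 1.148364*exp(k) + 0.074088)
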